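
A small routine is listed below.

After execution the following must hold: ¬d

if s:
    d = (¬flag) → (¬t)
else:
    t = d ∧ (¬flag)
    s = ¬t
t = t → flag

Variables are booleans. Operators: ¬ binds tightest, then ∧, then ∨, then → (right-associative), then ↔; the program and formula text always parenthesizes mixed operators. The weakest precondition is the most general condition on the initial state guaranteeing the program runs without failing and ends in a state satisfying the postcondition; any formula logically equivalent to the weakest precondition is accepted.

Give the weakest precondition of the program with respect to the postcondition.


Working backward. After the program, ¬d must hold.
Before t := t → flag: ¬d
Then branch requires ¬((¬flag) → (¬t)); else branch requires ¬d.
Before the if: (s → (¬((¬flag) → (¬t)))) ∧ ((¬s) → (¬d))
Answer: WP = (s → (¬((¬flag) → (¬t)))) ∧ ((¬s) → (¬d))


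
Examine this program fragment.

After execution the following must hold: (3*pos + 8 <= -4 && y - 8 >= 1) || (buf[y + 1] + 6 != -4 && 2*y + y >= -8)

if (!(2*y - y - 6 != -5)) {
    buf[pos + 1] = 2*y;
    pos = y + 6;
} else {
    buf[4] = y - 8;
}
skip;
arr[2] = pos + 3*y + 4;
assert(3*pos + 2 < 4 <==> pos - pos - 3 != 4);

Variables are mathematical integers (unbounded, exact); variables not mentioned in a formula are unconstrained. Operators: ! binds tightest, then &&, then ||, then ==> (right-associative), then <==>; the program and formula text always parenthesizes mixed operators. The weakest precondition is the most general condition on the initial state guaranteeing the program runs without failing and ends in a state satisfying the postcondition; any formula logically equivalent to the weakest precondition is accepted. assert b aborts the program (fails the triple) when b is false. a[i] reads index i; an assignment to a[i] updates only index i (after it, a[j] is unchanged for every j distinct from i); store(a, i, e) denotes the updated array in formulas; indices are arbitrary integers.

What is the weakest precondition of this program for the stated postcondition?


Working backward. After the program, the postcondition (3*pos + 8 <= -4 && y - 8 >= 1) || (buf[y + 1] + 6 != -4 && 2*y + y >= -8) must hold; in canonical form it is (3*pos <= -12 && y >= 9) || (buf[y + 1] != -10 && 3*y >= -8).
Before assert 3*pos + 2 < 4 <==> pos - pos - 3 != 4: 3*pos < 2 && ((3*pos <= -12 && y >= 9) || (buf[y + 1] != -10 && 3*y >= -8))
Before arr[2] := pos + 3*y + 4: 3*pos < 2 && ((3*pos <= -12 && y >= 9) || (buf[y + 1] != -10 && 3*y >= -8))
Before skip: 3*pos < 2 && ((3*pos <= -12 && y >= 9) || (buf[y + 1] != -10 && 3*y >= -8))
Then branch requires 3*y < -16 && ((3*y <= -30 && y >= 9) || (store(buf, pos + 1, 2*y)[y + 1] != -10 && 3*y >= -8)); else branch requires 3*pos < 2 && ((3*pos <= -12 && y >= 9) || (store(buf, 4, y - 8)[y + 1] != -10 && 3*y >= -8)).
Before the if: ((!(y != 1)) ==> (3*y < -16 && ((3*y <= -30 && y >= 9) || (store(buf, pos + 1, 2*y)[y + 1] != -10 && 3*y >= -8)))) && (y != 1 ==> (3*pos < 2 && ((3*pos <= -12 && y >= 9) || (store(buf, 4, y - 8)[y + 1] != -10 && 3*y >= -8))))
Answer: WP = ((!(y != 1)) ==> (3*y < -16 && ((3*y <= -30 && y >= 9) || (store(buf, pos + 1, 2*y)[y + 1] != -10 && 3*y >= -8)))) && (y != 1 ==> (3*pos < 2 && ((3*pos <= -12 && y >= 9) || (store(buf, 4, y - 8)[y + 1] != -10 && 3*y >= -8))))


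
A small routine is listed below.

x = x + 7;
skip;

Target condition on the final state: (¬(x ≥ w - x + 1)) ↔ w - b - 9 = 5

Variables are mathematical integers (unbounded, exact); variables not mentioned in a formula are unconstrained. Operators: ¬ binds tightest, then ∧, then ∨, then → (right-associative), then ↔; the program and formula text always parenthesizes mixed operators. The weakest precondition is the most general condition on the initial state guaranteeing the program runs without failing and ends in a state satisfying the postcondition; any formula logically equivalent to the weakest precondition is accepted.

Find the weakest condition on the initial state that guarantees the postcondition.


Working backward. After the program, the postcondition (¬(x ≥ w - x + 1)) ↔ w - b - 9 = 5 must hold; in canonical form it is (¬(2*x ≥ w + 1)) ↔ w = b + 14.
Before skip: (¬(2*x ≥ w + 1)) ↔ w = b + 14
Before x := x + 7: (¬(2*x ≥ w - 13)) ↔ w = b + 14
Answer: WP = (¬(2*x ≥ w - 13)) ↔ w = b + 14


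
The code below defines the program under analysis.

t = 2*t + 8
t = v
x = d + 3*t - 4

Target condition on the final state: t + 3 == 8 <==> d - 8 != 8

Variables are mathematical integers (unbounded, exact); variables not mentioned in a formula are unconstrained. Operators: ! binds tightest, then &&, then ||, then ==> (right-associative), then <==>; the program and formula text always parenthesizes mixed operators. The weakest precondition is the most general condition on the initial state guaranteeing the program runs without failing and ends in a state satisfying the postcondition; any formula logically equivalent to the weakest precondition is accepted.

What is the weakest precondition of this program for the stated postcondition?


Working backward. After the program, the postcondition t + 3 == 8 <==> d - 8 != 8 must hold; in canonical form it is t == 5 <==> d != 16.
Before x := d + 3*t - 4: t == 5 <==> d != 16
Before t := v: v == 5 <==> d != 16
Before t := 2*t + 8: v == 5 <==> d != 16
Answer: WP = v == 5 <==> d != 16


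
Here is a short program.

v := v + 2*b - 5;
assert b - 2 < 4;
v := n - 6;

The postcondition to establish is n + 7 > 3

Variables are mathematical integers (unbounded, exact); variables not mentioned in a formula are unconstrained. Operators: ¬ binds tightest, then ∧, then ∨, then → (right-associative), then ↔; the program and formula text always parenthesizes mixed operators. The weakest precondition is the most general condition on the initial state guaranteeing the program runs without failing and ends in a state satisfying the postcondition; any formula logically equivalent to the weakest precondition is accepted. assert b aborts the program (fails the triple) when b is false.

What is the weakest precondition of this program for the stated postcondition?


Working backward. After the program, the postcondition n + 7 > 3 must hold; in canonical form it is n > -4.
Before v := n - 6: n > -4
Before assert b - 2 < 4: b < 6 ∧ n > -4
Before v := v + 2*b - 5: b < 6 ∧ n > -4
Answer: WP = b < 6 ∧ n > -4


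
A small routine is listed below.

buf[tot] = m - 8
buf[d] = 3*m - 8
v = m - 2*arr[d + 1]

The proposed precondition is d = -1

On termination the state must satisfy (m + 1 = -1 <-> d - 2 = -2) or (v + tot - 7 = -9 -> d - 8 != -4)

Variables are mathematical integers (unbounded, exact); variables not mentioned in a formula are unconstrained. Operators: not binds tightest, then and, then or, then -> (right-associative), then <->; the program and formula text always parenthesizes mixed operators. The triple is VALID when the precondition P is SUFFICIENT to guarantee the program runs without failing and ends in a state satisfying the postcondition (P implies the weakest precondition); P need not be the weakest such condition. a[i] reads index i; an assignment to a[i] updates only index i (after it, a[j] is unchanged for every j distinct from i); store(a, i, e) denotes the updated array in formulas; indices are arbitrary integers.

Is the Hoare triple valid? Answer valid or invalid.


Working backward. After the program, the postcondition (m + 1 = -1 <-> d - 2 = -2) or (v + tot - 7 = -9 -> d - 8 != -4) must hold; in canonical form it is (m = -2 <-> d = 0) or (tot + v = -2 -> d != 4).
Before v := m - 2*arr[d + 1]: (m = -2 <-> d = 0) or (m + tot = 2*arr[d + 1] - 2 -> d != 4)
Before buf[d] := 3*m - 8: (m = -2 <-> d = 0) or (m + tot = 2*arr[d + 1] - 2 -> d != 4)
Before buf[tot] := m - 8: (m = -2 <-> d = 0) or (m + tot = 2*arr[d + 1] - 2 -> d != 4)
The weakest precondition is (m = -2 <-> d = 0) or (m + tot = 2*arr[d + 1] - 2 -> d != 4).
Check whether d = -1 implies it.
Every state satisfying the precondition satisfies the weakest precondition: the implication holds.
Answer: valid


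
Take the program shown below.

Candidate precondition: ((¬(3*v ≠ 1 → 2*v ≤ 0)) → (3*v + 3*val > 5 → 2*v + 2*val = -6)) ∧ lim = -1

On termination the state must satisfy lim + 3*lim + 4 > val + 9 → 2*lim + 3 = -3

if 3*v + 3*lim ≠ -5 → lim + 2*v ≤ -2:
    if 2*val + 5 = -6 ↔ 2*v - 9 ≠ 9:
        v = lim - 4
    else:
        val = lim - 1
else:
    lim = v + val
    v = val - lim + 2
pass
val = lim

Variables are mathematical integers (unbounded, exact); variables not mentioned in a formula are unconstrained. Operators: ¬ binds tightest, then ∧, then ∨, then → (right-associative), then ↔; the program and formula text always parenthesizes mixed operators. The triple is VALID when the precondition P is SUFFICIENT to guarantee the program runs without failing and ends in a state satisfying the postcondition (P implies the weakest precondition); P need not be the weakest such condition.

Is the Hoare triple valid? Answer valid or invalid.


Working backward. After the program, the postcondition lim + 3*lim + 4 > val + 9 → 2*lim + 3 = -3 must hold; in canonical form it is 4*lim > val + 5 → 2*lim = -6.
Before val := lim: 3*lim > 5 → 2*lim = -6
Before skip: 3*lim > 5 → 2*lim = -6
Then branch requires ((2*val = -11 ↔ 2*v ≠ 18) → (3*lim > 5 → 2*lim = -6)) ∧ ((¬(2*val = -11 ↔ 2*v ≠ 18)) → (3*lim > 5 → 2*lim = -6)); else branch requires 3*v + 3*val > 5 → 2*v + 2*val = -6.
Before the if: ((3*lim + 3*v ≠ -5 → lim + 2*v ≤ -2) → (((2*val = -11 ↔ 2*v ≠ 18) → (3*lim > 5 → 2*lim = -6)) ∧ ((¬(2*val = -11 ↔ 2*v ≠ 18)) → (3*lim > 5 → 2*lim = -6)))) ∧ ((¬(3*lim + 3*v ≠ -5 → lim + 2*v ≤ -2)) → (3*v + 3*val > 5 → 2*v + 2*val = -6))
The weakest precondition is ((3*lim + 3*v ≠ -5 → lim + 2*v ≤ -2) → (((2*val = -11 ↔ 2*v ≠ 18) → (3*lim > 5 → 2*lim = -6)) ∧ ((¬(2*val = -11 ↔ 2*v ≠ 18)) → (3*lim > 5 → 2*lim = -6)))) ∧ ((¬(3*lim + 3*v ≠ -5 → lim + 2*v ≤ -2)) → (3*v + 3*val > 5 → 2*v + 2*val = -6)).
Check whether ((¬(3*v ≠ 1 → 2*v ≤ 0)) → (3*v + 3*val > 5 → 2*v + 2*val = -6)) ∧ lim = -1 implies it.
Countermodel: at the initial state lim = -1, v = 0, val = 2, the precondition holds but the weakest precondition fails.
Answer: invalid


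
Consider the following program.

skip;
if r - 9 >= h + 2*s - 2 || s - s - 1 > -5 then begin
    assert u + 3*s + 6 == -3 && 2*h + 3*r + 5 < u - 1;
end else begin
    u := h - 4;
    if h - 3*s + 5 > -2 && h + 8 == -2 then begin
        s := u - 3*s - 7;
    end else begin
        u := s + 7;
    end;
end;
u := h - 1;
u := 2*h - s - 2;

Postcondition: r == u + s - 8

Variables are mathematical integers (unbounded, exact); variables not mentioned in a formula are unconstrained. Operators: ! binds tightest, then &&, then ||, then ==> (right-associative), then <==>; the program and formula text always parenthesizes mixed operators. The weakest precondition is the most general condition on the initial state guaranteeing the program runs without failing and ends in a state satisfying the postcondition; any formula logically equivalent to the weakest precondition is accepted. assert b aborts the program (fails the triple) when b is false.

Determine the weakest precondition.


Working backward. After the program, the postcondition r == u + s - 8 must hold; in canonical form it is r == s + u - 8.
Before u := 2*h - s - 2: r == 2*h - 10
Before u := h - 1: r == 2*h - 10
Then branch requires 3*s + u == -9 && 2*h + 3*r < u - 6 && r == 2*h - 10; else branch requires ((h > 3*s - 7 && h == -10) ==> r == 2*h - 10) && ((!(h > 3*s - 7 && h == -10)) ==> r == 2*h - 10).
Before the if: 3*s + u == -9 && 2*h + 3*r < u - 6 && r == 2*h - 10
Before skip: 3*s + u == -9 && 2*h + 3*r < u - 6 && r == 2*h - 10
Answer: WP = 3*s + u == -9 && 2*h + 3*r < u - 6 && r == 2*h - 10


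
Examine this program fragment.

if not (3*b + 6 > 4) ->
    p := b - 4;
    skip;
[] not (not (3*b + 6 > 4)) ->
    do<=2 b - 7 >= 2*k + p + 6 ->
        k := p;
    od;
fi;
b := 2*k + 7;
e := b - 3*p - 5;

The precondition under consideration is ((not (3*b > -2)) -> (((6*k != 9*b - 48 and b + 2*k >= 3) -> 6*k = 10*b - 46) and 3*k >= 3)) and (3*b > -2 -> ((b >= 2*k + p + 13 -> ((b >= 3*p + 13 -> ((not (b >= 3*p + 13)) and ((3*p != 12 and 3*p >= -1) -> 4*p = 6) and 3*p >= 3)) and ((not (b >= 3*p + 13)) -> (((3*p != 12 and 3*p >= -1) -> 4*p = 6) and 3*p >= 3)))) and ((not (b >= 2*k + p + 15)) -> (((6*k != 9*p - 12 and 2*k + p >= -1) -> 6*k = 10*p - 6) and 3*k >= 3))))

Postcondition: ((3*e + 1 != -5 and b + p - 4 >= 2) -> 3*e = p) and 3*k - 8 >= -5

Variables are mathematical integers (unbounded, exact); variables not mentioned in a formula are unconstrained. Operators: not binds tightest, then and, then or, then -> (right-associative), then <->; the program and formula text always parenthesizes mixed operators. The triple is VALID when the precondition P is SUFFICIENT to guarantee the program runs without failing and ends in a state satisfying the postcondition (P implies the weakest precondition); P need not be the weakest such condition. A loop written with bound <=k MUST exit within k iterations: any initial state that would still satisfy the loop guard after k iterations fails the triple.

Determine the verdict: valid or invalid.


Working backward. After the program, the postcondition ((3*e + 1 != -5 and b + p - 4 >= 2) -> 3*e = p) and 3*k - 8 >= -5 must hold; in canonical form it is ((3*e != -6 and b + p >= 6) -> 3*e = p) and 3*k >= 3.
Before e := b - 3*p - 5: ((3*b != 9*p + 9 and b + p >= 6) -> 3*b = 10*p + 15) and 3*k >= 3
Before b := 2*k + 7: ((6*k != 9*p - 12 and 2*k + p >= -1) -> 6*k = 10*p - 6) and 3*k >= 3
Then branch requires ((6*k != 9*b - 48 and b + 2*k >= 3) -> 6*k = 10*b - 46) and 3*k >= 3; else branch requires (b >= 2*k + p + 13 -> ((b >= 3*p + 13 -> ((not (b >= 3*p + 13)) and ((3*p != 12 and 3*p >= -1) -> 4*p = 6) and 3*p >= 3)) and ((not (b >= 3*p + 13)) -> (((3*p != 12 and 3*p >= -1) -> 4*p = 6) and 3*p >= 3)))) and ((not (b >= 2*k + p + 13)) -> (((6*k != 9*p - 12 and 2*k + p >= -1) -> 6*k = 10*p - 6) and 3*k >= 3)).
Before the if: ((not (3*b > -2)) -> (((6*k != 9*b - 48 and b + 2*k >= 3) -> 6*k = 10*b - 46) and 3*k >= 3)) and (3*b > -2 -> ((b >= 2*k + p + 13 -> ((b >= 3*p + 13 -> ((not (b >= 3*p + 13)) and ((3*p != 12 and 3*p >= -1) -> 4*p = 6) and 3*p >= 3)) and ((not (b >= 3*p + 13)) -> (((3*p != 12 and 3*p >= -1) -> 4*p = 6) and 3*p >= 3)))) and ((not (b >= 2*k + p + 13)) -> (((6*k != 9*p - 12 and 2*k + p >= -1) -> 6*k = 10*p - 6) and 3*k >= 3))))
The weakest precondition is ((not (3*b > -2)) -> (((6*k != 9*b - 48 and b + 2*k >= 3) -> 6*k = 10*b - 46) and 3*k >= 3)) and (3*b > -2 -> ((b >= 2*k + p + 13 -> ((b >= 3*p + 13 -> ((not (b >= 3*p + 13)) and ((3*p != 12 and 3*p >= -1) -> 4*p = 6) and 3*p >= 3)) and ((not (b >= 3*p + 13)) -> (((3*p != 12 and 3*p >= -1) -> 4*p = 6) and 3*p >= 3)))) and ((not (b >= 2*k + p + 13)) -> (((6*k != 9*p - 12 and 2*k + p >= -1) -> 6*k = 10*p - 6) and 3*k >= 3)))).
Check whether ((not (3*b > -2)) -> (((6*k != 9*b - 48 and b + 2*k >= 3) -> 6*k = 10*b - 46) and 3*k >= 3)) and (3*b > -2 -> ((b >= 2*k + p + 13 -> ((b >= 3*p + 13 -> ((not (b >= 3*p + 13)) and ((3*p != 12 and 3*p >= -1) -> 4*p = 6) and 3*p >= 3)) and ((not (b >= 3*p + 13)) -> (((3*p != 12 and 3*p >= -1) -> 4*p = 6) and 3*p >= 3)))) and ((not (b >= 2*k + p + 15)) -> (((6*k != 9*p - 12 and 2*k + p >= -1) -> 6*k = 10*p - 6) and 3*k >= 3)))) implies it.
Every state satisfying the precondition satisfies the weakest precondition: the implication holds.
Answer: valid


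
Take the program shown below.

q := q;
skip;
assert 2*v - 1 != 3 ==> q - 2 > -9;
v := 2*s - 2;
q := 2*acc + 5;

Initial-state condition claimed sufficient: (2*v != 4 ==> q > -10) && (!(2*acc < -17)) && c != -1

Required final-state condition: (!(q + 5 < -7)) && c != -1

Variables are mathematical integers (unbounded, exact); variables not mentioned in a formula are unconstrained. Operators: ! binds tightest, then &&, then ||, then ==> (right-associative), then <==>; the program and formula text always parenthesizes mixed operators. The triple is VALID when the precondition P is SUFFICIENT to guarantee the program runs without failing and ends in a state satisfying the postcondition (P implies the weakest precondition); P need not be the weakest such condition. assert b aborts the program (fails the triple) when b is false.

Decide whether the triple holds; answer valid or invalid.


Working backward. After the program, the postcondition (!(q + 5 < -7)) && c != -1 must hold; in canonical form it is (!(q < -12)) && c != -1.
Before q := 2*acc + 5: (!(2*acc < -17)) && c != -1
Before v := 2*s - 2: (!(2*acc < -17)) && c != -1
Before assert 2*v - 1 != 3 ==> q - 2 > -9: (2*v != 4 ==> q > -7) && (!(2*acc < -17)) && c != -1
Before skip: (2*v != 4 ==> q > -7) && (!(2*acc < -17)) && c != -1
Before q := q: (2*v != 4 ==> q > -7) && (!(2*acc < -17)) && c != -1
The weakest precondition is (2*v != 4 ==> q > -7) && (!(2*acc < -17)) && c != -1.
Check whether (2*v != 4 ==> q > -10) && (!(2*acc < -17)) && c != -1 implies it.
Countermodel: at the initial state acc = -8, c = 0, q = -9, v = 3, the precondition holds but the weakest precondition fails.
Answer: invalid


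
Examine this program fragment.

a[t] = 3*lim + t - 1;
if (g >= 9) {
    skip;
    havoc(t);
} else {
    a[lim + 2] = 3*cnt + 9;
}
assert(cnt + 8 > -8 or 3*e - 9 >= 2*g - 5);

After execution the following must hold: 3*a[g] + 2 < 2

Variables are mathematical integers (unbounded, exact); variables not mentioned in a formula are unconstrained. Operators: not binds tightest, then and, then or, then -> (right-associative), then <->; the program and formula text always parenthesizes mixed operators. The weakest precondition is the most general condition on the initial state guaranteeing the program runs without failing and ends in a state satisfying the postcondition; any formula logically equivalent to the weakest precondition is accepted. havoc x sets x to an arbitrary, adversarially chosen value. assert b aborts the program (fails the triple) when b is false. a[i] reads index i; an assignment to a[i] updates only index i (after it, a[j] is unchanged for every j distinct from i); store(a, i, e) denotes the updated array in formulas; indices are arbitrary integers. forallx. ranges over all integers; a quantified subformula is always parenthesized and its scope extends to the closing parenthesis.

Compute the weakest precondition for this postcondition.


Working backward. After the program, the postcondition 3*a[g] + 2 < 2 must hold; in canonical form it is 3*a[g] < 0.
Before assert cnt + 8 > -8 or 3*e - 9 >= 2*g - 5: (cnt > -16 or 3*e >= 2*g + 4) and 3*a[g] < 0
Then branch requires (cnt > -16 or 3*e >= 2*g + 4) and 3*a[g] < 0; else branch requires (cnt > -16 or 3*e >= 2*g + 4) and 3*store(a, lim + 2, 3*cnt + 9)[g] < 0.
Before the if: (g >= 9 -> ((cnt > -16 or 3*e >= 2*g + 4) and 3*a[g] < 0)) and ((not (g >= 9)) -> ((cnt > -16 or 3*e >= 2*g + 4) and 3*store(a, lim + 2, 3*cnt + 9)[g] < 0))
Before a[t] := 3*lim + t - 1: (g >= 9 -> ((cnt > -16 or 3*e >= 2*g + 4) and 3*store(a, t, 3*lim + t - 1)[g] < 0)) and ((not (g >= 9)) -> ((cnt > -16 or 3*e >= 2*g + 4) and 3*store(store(a, t, 3*lim + t - 1), lim + 2, 3*cnt + 9)[g] < 0))
Answer: WP = (g >= 9 -> ((cnt > -16 or 3*e >= 2*g + 4) and 3*store(a, t, 3*lim + t - 1)[g] < 0)) and ((not (g >= 9)) -> ((cnt > -16 or 3*e >= 2*g + 4) and 3*store(store(a, t, 3*lim + t - 1), lim + 2, 3*cnt + 9)[g] < 0))


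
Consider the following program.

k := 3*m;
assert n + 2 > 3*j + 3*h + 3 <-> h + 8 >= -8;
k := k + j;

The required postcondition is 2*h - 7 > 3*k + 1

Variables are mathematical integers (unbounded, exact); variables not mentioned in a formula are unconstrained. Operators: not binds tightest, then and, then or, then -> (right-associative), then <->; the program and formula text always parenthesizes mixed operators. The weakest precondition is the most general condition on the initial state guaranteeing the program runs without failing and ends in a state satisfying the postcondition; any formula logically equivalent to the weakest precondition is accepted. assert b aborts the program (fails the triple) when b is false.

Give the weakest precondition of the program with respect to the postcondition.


Working backward. After the program, the postcondition 2*h - 7 > 3*k + 1 must hold; in canonical form it is 2*h > 3*k + 8.
Before k := k + j: 2*h > 3*j + 3*k + 8
Before assert n + 2 > 3*j + 3*h + 3 <-> h + 8 >= -8: (n > 3*h + 3*j + 1 <-> h >= -16) and 2*h > 3*j + 3*k + 8
Before k := 3*m: (n > 3*h + 3*j + 1 <-> h >= -16) and 2*h > 3*j + 9*m + 8
Answer: WP = (n > 3*h + 3*j + 1 <-> h >= -16) and 2*h > 3*j + 9*m + 8


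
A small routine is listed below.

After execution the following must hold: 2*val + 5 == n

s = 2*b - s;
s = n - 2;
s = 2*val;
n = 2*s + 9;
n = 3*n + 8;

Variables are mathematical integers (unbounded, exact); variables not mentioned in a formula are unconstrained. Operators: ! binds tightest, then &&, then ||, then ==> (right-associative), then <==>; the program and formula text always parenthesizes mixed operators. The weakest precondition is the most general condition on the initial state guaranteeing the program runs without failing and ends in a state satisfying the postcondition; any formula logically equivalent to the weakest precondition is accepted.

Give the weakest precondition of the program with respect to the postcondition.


Working backward. After the program, the postcondition 2*val + 5 == n must hold; in canonical form it is 2*val == n - 5.
Before n := 3*n + 8: 2*val == 3*n + 3
Before n := 2*s + 9: 2*val == 6*s + 30
Before s := 2*val: 10*val == -30
Before s := n - 2: 10*val == -30
Before s := 2*b - s: 10*val == -30
Answer: WP = 10*val == -30


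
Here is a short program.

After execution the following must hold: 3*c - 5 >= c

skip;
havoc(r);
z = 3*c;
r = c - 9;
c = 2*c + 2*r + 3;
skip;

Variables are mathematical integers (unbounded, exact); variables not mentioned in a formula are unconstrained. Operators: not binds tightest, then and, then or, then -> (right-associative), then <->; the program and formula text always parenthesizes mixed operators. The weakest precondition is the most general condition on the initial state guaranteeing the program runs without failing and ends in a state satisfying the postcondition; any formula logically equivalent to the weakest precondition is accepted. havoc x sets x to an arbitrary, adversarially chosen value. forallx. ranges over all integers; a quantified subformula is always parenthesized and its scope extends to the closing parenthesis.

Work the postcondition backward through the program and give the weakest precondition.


Working backward. After the program, the postcondition 3*c - 5 >= c must hold; in canonical form it is 2*c >= 5.
Before skip: 2*c >= 5
Before c := 2*c + 2*r + 3: 4*c + 4*r >= -1
Before r := c - 9: 8*c >= 35
Before z := 3*c: 8*c >= 35
Before havoc r: 8*c >= 35
Before skip: 8*c >= 35
Answer: WP = 8*c >= 35


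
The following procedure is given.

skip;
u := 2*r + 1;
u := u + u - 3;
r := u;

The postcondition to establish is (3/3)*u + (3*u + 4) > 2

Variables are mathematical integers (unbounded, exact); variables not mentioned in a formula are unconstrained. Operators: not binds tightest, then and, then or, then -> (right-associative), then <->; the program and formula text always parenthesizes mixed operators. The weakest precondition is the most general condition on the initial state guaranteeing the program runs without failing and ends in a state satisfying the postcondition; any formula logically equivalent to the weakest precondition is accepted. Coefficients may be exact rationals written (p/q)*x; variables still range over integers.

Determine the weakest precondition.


Working backward. After the program, the postcondition (3/3)*u + (3*u + 4) > 2 must hold; in canonical form it is 4*u > -2.
Before r := u: 4*u > -2
Before u := u + u - 3: 8*u > 10
Before u := 2*r + 1: 16*r > 2
Before skip: 16*r > 2
Answer: WP = 16*r > 2


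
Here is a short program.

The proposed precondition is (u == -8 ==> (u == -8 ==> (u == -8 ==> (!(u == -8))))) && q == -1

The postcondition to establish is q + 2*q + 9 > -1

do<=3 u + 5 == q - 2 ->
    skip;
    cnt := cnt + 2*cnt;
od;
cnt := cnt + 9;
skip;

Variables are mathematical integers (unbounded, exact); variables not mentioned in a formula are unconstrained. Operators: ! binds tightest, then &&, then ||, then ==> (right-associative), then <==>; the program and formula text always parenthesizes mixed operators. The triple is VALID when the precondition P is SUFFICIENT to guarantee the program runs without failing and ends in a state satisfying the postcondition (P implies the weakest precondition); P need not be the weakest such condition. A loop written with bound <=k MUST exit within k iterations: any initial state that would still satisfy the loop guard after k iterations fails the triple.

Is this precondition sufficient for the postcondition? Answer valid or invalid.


Working backward. After the program, the postcondition q + 2*q + 9 > -1 must hold; in canonical form it is 3*q > -10.
Before skip: 3*q > -10
Before cnt := cnt + 9: 3*q > -10
Before the loop (bound <=3), unroll the exhaustion recursion (WP_0 = exit-now case; WP_j = one more guarded iteration, up to j = 3):
  WP_0: (!(u == q - 7)) && 3*q > -10
  WP_1: (u == q - 7 ==> ((!(u == q - 7)) && 3*q > -10)) && ((!(u == q - 7)) ==> 3*q > -10)
  WP_2: (u == q - 7 ==> ((u == q - 7 ==> ((!(u == q - 7)) && 3*q > -10)) && ((!(u == q - 7)) ==> 3*q > -10))) && ((!(u == q - 7)) ==> 3*q > -10)
  WP_3: (u == q - 7 ==> ((u == q - 7 ==> ((u == q - 7 ==> ((!(u == q - 7)) && 3*q > -10)) && ((!(u == q - 7)) ==> 3*q > -10))) && ((!(u == q - 7)) ==> 3*q > -10))) && ((!(u == q - 7)) ==> 3*q > -10)
So before the loop: (u == q - 7 ==> ((u == q - 7 ==> ((u == q - 7 ==> ((!(u == q - 7)) && 3*q > -10)) && ((!(u == q - 7)) ==> 3*q > -10))) && ((!(u == q - 7)) ==> 3*q > -10))) && ((!(u == q - 7)) ==> 3*q > -10)
The weakest precondition is (u == q - 7 ==> ((u == q - 7 ==> ((u == q - 7 ==> ((!(u == q - 7)) && 3*q > -10)) && ((!(u == q - 7)) ==> 3*q > -10))) && ((!(u == q - 7)) ==> 3*q > -10))) && ((!(u == q - 7)) ==> 3*q > -10).
Check whether (u == -8 ==> (u == -8 ==> (u == -8 ==> (!(u == -8))))) && q == -1 implies it.
Every state satisfying the precondition satisfies the weakest precondition: the implication holds.
Answer: valid


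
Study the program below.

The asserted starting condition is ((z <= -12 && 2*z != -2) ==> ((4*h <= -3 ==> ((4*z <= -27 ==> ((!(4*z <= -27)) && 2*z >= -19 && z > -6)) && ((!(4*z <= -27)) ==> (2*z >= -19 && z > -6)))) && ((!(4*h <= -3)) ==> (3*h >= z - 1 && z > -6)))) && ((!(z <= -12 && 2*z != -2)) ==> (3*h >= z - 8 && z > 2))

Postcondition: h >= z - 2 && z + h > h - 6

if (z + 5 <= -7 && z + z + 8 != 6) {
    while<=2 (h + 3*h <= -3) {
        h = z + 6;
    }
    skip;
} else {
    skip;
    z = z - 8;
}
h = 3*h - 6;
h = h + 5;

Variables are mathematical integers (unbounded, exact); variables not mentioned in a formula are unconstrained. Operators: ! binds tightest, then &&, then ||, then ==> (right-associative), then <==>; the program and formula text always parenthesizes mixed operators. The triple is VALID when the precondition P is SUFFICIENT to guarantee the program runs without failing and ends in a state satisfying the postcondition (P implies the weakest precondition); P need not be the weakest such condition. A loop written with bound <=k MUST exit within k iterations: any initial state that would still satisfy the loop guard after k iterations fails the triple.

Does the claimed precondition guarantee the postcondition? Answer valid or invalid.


Working backward. After the program, the postcondition h >= z - 2 && z + h > h - 6 must hold; in canonical form it is h >= z - 2 && z > -6.
Before h := h + 5: h >= z - 7 && z > -6
Before h := 3*h - 6: 3*h >= z - 1 && z > -6
Then branch requires (4*h <= -3 ==> ((4*z <= -27 ==> ((!(4*z <= -27)) && 2*z >= -19 && z > -6)) && ((!(4*z <= -27)) ==> (2*z >= -19 && z > -6)))) && ((!(4*h <= -3)) ==> (3*h >= z - 1 && z > -6)); else branch requires 3*h >= z - 9 && z > 2.
Before the if: ((z <= -12 && 2*z != -2) ==> ((4*h <= -3 ==> ((4*z <= -27 ==> ((!(4*z <= -27)) && 2*z >= -19 && z > -6)) && ((!(4*z <= -27)) ==> (2*z >= -19 && z > -6)))) && ((!(4*h <= -3)) ==> (3*h >= z - 1 && z > -6)))) && ((!(z <= -12 && 2*z != -2)) ==> (3*h >= z - 9 && z > 2))
The weakest precondition is ((z <= -12 && 2*z != -2) ==> ((4*h <= -3 ==> ((4*z <= -27 ==> ((!(4*z <= -27)) && 2*z >= -19 && z > -6)) && ((!(4*z <= -27)) ==> (2*z >= -19 && z > -6)))) && ((!(4*h <= -3)) ==> (3*h >= z - 1 && z > -6)))) && ((!(z <= -12 && 2*z != -2)) ==> (3*h >= z - 9 && z > 2)).
Check whether ((z <= -12 && 2*z != -2) ==> ((4*h <= -3 ==> ((4*z <= -27 ==> ((!(4*z <= -27)) && 2*z >= -19 && z > -6)) && ((!(4*z <= -27)) ==> (2*z >= -19 && z > -6)))) && ((!(4*h <= -3)) ==> (3*h >= z - 1 && z > -6)))) && ((!(z <= -12 && 2*z != -2)) ==> (3*h >= z - 8 && z > 2)) implies it.
Every state satisfying the precondition satisfies the weakest precondition: the implication holds.
Answer: valid


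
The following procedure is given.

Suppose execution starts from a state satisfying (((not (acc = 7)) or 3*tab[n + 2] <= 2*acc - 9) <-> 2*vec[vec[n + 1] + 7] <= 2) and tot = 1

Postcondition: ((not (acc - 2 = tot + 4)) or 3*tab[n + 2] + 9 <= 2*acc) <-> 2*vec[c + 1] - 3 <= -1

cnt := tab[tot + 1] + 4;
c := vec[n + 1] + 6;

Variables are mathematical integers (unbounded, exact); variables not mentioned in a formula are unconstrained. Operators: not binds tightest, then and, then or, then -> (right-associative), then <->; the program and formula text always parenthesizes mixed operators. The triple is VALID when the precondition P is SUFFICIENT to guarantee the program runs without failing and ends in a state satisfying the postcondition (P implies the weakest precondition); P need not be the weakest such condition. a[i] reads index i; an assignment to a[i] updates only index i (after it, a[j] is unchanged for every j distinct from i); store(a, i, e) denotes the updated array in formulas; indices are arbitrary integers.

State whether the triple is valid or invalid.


Working backward. After the program, the postcondition ((not (acc - 2 = tot + 4)) or 3*tab[n + 2] + 9 <= 2*acc) <-> 2*vec[c + 1] - 3 <= -1 must hold; in canonical form it is ((not (acc = tot + 6)) or 3*tab[n + 2] <= 2*acc - 9) <-> 2*vec[c + 1] <= 2.
Before c := vec[n + 1] + 6: ((not (acc = tot + 6)) or 3*tab[n + 2] <= 2*acc - 9) <-> 2*vec[vec[n + 1] + 7] <= 2
Before cnt := tab[tot + 1] + 4: ((not (acc = tot + 6)) or 3*tab[n + 2] <= 2*acc - 9) <-> 2*vec[vec[n + 1] + 7] <= 2
The weakest precondition is ((not (acc = tot + 6)) or 3*tab[n + 2] <= 2*acc - 9) <-> 2*vec[vec[n + 1] + 7] <= 2.
Check whether (((not (acc = 7)) or 3*tab[n + 2] <= 2*acc - 9) <-> 2*vec[vec[n + 1] + 7] <= 2) and tot = 1 implies it.
Every state satisfying the precondition satisfies the weakest precondition: the implication holds.
Answer: valid


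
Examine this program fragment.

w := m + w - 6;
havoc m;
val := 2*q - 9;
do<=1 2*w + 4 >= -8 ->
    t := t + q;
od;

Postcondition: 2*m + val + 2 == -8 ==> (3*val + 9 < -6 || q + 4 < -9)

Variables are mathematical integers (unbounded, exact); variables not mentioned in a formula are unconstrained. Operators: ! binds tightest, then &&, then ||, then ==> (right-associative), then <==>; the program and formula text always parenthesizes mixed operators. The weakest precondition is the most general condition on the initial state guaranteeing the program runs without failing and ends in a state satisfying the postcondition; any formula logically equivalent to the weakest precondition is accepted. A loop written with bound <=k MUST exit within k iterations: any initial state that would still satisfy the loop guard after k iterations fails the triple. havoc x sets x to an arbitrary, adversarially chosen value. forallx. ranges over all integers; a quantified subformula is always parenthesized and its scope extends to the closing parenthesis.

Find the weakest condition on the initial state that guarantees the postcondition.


Working backward. After the program, the postcondition 2*m + val + 2 == -8 ==> (3*val + 9 < -6 || q + 4 < -9) must hold; in canonical form it is 2*m + val == -10 ==> (3*val < -15 || q < -13).
Before the loop (bound <=1), unroll the exhaustion recursion (WP_0 = exit-now case; WP_j = one more guarded iteration, up to j = 1):
  WP_0: (!(2*w >= -12)) && (2*m + val == -10 ==> (3*val < -15 || q < -13))
  WP_1: (2*w >= -12 ==> ((!(2*w >= -12)) && (2*m + val == -10 ==> (3*val < -15 || q < -13)))) && ((!(2*w >= -12)) ==> (2*m + val == -10 ==> (3*val < -15 || q < -13)))
So before the loop: (2*w >= -12 ==> ((!(2*w >= -12)) && (2*m + val == -10 ==> (3*val < -15 || q < -13)))) && ((!(2*w >= -12)) ==> (2*m + val == -10 ==> (3*val < -15 || q < -13)))
Before val := 2*q - 9: (2*w >= -12 ==> ((!(2*w >= -12)) && (2*m + 2*q == -1 ==> (6*q < 12 || q < -13)))) && ((!(2*w >= -12)) ==> (2*m + 2*q == -1 ==> (6*q < 12 || q < -13)))
Before havoc m: forall m_1. ((2*w >= -12 ==> ((!(2*w >= -12)) && (2*m_1 + 2*q == -1 ==> (6*q < 12 || q < -13)))) && ((!(2*w >= -12)) ==> (2*m_1 + 2*q == -1 ==> (6*q < 12 || q < -13))))
Before w := m + w - 6: forall m_1. ((2*m + 2*w >= 0 ==> ((!(2*m + 2*w >= 0)) && (2*m_1 + 2*q == -1 ==> (6*q < 12 || q < -13)))) && ((!(2*m + 2*w >= 0)) ==> (2*m_1 + 2*q == -1 ==> (6*q < 12 || q < -13))))
Answer: WP = forall m_1. ((2*m + 2*w >= 0 ==> ((!(2*m + 2*w >= 0)) && (2*m_1 + 2*q == -1 ==> (6*q < 12 || q < -13)))) && ((!(2*m + 2*w >= 0)) ==> (2*m_1 + 2*q == -1 ==> (6*q < 12 || q < -13))))


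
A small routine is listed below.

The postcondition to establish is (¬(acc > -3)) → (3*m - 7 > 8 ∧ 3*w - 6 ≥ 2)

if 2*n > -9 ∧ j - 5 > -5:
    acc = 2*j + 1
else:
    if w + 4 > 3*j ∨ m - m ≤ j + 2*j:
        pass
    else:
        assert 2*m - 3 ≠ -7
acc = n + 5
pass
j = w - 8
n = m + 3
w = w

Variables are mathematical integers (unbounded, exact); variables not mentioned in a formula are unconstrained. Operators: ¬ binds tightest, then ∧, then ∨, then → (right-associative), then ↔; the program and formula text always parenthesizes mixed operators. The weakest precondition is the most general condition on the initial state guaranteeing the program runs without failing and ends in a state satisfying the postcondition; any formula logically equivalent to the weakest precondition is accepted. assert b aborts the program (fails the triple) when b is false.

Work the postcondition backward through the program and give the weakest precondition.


Working backward. After the program, the postcondition (¬(acc > -3)) → (3*m - 7 > 8 ∧ 3*w - 6 ≥ 2) must hold; in canonical form it is (¬(acc > -3)) → (3*m > 15 ∧ 3*w ≥ 8).
Before w := w: (¬(acc > -3)) → (3*m > 15 ∧ 3*w ≥ 8)
Before n := m + 3: (¬(acc > -3)) → (3*m > 15 ∧ 3*w ≥ 8)
Before j := w - 8: (¬(acc > -3)) → (3*m > 15 ∧ 3*w ≥ 8)
Before skip: (¬(acc > -3)) → (3*m > 15 ∧ 3*w ≥ 8)
Before acc := n + 5: (¬(n > -8)) → (3*m > 15 ∧ 3*w ≥ 8)
Then branch requires (¬(n > -8)) → (3*m > 15 ∧ 3*w ≥ 8); else branch requires ((w > 3*j - 4 ∨ 3*j ≥ 0) → ((¬(n > -8)) → (3*m > 15 ∧ 3*w ≥ 8))) ∧ ((¬(w > 3*j - 4 ∨ 3*j ≥ 0)) → (2*m ≠ -4 ∧ ((¬(n > -8)) → (3*m > 15 ∧ 3*w ≥ 8)))).
Before the if: ((2*n > -9 ∧ j > 0) → ((¬(n > -8)) → (3*m > 15 ∧ 3*w ≥ 8))) ∧ ((¬(2*n > -9 ∧ j > 0)) → (((w > 3*j - 4 ∨ 3*j ≥ 0) → ((¬(n > -8)) → (3*m > 15 ∧ 3*w ≥ 8))) ∧ ((¬(w > 3*j - 4 ∨ 3*j ≥ 0)) → (2*m ≠ -4 ∧ ((¬(n > -8)) → (3*m > 15 ∧ 3*w ≥ 8))))))
Answer: WP = ((2*n > -9 ∧ j > 0) → ((¬(n > -8)) → (3*m > 15 ∧ 3*w ≥ 8))) ∧ ((¬(2*n > -9 ∧ j > 0)) → (((w > 3*j - 4 ∨ 3*j ≥ 0) → ((¬(n > -8)) → (3*m > 15 ∧ 3*w ≥ 8))) ∧ ((¬(w > 3*j - 4 ∨ 3*j ≥ 0)) → (2*m ≠ -4 ∧ ((¬(n > -8)) → (3*m > 15 ∧ 3*w ≥ 8))))))


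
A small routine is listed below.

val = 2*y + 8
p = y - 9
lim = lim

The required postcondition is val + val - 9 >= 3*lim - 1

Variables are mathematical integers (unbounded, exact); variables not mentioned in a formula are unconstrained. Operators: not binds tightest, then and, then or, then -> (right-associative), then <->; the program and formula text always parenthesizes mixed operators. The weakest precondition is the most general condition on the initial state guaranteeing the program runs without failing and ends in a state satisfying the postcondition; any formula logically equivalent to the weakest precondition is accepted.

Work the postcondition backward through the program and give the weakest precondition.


Working backward. After the program, the postcondition val + val - 9 >= 3*lim - 1 must hold; in canonical form it is 2*val >= 3*lim + 8.
Before lim := lim: 2*val >= 3*lim + 8
Before p := y - 9: 2*val >= 3*lim + 8
Before val := 2*y + 8: 4*y >= 3*lim - 8
Answer: WP = 4*y >= 3*lim - 8


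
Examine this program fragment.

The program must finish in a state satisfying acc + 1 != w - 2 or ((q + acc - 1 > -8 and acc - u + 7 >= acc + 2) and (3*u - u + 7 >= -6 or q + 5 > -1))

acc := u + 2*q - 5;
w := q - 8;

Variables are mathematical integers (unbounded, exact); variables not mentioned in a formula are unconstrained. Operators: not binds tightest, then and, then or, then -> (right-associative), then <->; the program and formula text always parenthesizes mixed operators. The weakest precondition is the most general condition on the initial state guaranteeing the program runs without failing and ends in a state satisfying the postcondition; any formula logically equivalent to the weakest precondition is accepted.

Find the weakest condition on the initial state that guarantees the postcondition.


Working backward. After the program, the postcondition acc + 1 != w - 2 or ((q + acc - 1 > -8 and acc - u + 7 >= acc + 2) and (3*u - u + 7 >= -6 or q + 5 > -1)) must hold; in canonical form it is acc != w - 3 or (acc + q > -7 and u <= 5 and (2*u >= -13 or q > -6)).
Before w := q - 8: acc != q - 11 or (acc + q > -7 and u <= 5 and (2*u >= -13 or q > -6))
Before acc := u + 2*q - 5: q + u != -6 or (3*q + u > -2 and u <= 5 and (2*u >= -13 or q > -6))
Answer: WP = q + u != -6 or (3*q + u > -2 and u <= 5 and (2*u >= -13 or q > -6))


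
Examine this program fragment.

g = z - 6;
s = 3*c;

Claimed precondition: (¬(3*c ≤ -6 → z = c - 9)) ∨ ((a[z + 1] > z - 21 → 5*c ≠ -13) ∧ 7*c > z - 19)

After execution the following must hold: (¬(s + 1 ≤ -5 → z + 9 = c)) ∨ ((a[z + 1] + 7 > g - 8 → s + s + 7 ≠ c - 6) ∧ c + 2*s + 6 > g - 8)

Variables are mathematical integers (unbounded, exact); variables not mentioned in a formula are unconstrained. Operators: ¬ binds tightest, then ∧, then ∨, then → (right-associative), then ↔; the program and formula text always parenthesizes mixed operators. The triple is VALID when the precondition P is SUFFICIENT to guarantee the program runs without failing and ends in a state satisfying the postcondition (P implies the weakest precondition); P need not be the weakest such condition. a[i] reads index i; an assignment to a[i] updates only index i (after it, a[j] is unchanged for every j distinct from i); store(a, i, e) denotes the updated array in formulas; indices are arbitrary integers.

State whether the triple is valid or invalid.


Working backward. After the program, the postcondition (¬(s + 1 ≤ -5 → z + 9 = c)) ∨ ((a[z + 1] + 7 > g - 8 → s + s + 7 ≠ c - 6) ∧ c + 2*s + 6 > g - 8) must hold; in canonical form it is (¬(s ≤ -6 → z = c - 9)) ∨ ((a[z + 1] > g - 15 → 2*s ≠ c - 13) ∧ c + 2*s > g - 14).
Before s := 3*c: (¬(3*c ≤ -6 → z = c - 9)) ∨ ((a[z + 1] > g - 15 → 5*c ≠ -13) ∧ 7*c > g - 14)
Before g := z - 6: (¬(3*c ≤ -6 → z = c - 9)) ∨ ((a[z + 1] > z - 21 → 5*c ≠ -13) ∧ 7*c > z - 20)
The weakest precondition is (¬(3*c ≤ -6 → z = c - 9)) ∨ ((a[z + 1] > z - 21 → 5*c ≠ -13) ∧ 7*c > z - 20).
Check whether (¬(3*c ≤ -6 → z = c - 9)) ∨ ((a[z + 1] > z - 21 → 5*c ≠ -13) ∧ 7*c > z - 19) implies it.
Every state satisfying the precondition satisfies the weakest precondition: the implication holds.
Answer: valid
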